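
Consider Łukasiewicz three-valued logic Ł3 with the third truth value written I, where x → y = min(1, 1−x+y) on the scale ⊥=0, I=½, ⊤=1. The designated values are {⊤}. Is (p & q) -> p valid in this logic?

Yes

Every assignment of p, q over {⊤, I, ⊥} gives a value in {⊤}.
In particular, with p=I, q=I: (p & q) -> p = ⊤.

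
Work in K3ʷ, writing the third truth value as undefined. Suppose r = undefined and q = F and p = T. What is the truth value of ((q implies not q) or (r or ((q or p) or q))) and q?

undefined

not q = not F = T
q implies not q = F implies T = T
q or p = F or T = T
(q or p) or q = T or F = T
r or ((q or p) or q) = undefined or T = undefined
(q implies not q) or (r or ((q or p) or q)) = T or undefined = undefined
((q implies not q) or (r or ((q or p) or q))) and q = undefined and F = undefined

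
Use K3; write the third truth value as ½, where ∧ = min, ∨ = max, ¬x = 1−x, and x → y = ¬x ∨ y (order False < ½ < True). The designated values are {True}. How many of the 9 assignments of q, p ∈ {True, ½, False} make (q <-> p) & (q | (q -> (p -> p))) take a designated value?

2

Designated under: (q=True, p=True); (q=False, p=False).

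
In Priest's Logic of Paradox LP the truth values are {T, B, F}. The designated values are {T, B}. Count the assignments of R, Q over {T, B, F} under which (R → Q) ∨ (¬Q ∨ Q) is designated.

Of the 9 assignments, 9 give a value in {T, B}.

9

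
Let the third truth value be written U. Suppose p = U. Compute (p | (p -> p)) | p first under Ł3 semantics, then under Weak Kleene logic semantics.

true; U

In Ł3: p -> p = U -> U = true
p | (p -> p) = U | true = true
(p | (p -> p)) | p = true | U = true
In Weak Kleene logic: p -> p = U -> U = U
p | (p -> p) = U | U = U
(p | (p -> p)) | p = U | U = U
They differ because Ł3 and Weak Kleene logic treat U differently under the binary connectives.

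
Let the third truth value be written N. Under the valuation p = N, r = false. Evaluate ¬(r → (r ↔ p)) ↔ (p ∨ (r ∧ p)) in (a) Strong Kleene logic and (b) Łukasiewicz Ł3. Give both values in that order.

N; N

In Strong Kleene logic: r ↔ p = false ↔ N = N
r → (r ↔ p) = false → N = true  [¬false ∨ N]
¬(r → (r ↔ p)) = ¬true = false
r ∧ p = false ∧ N = false
p ∨ (r ∧ p) = N ∨ false = N
¬(r → (r ↔ p)) ↔ (p ∨ (r ∧ p)) = false ↔ N = N
In Łukasiewicz Ł3: r ↔ p = false ↔ N = N  [1 − |0−½|]
r → (r ↔ p) = false → N = true
¬(r → (r ↔ p)) = ¬true = false
r ∧ p = false ∧ N = false
p ∨ (r ∧ p) = N ∨ false = N
¬(r → (r ↔ p)) ↔ (p ∨ (r ∧ p)) = false ↔ N = N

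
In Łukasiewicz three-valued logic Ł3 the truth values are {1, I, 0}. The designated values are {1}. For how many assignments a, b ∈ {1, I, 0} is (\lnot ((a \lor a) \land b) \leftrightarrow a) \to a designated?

Of the 9 assignments, 7 give a value in {1}.

7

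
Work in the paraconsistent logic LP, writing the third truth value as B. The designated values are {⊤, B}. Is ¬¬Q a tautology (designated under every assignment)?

No

Countermodel: Q=⊥ gives ⊥, which is not designated.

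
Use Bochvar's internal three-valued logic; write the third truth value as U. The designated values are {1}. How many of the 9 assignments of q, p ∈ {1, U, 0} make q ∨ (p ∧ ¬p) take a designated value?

Designated under: (q=1, p=1); (q=1, p=0).

2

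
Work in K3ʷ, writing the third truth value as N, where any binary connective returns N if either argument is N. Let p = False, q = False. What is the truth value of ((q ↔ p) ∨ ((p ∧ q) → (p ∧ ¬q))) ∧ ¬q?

q ↔ p = False ↔ False = True
p ∧ q = False ∧ False = False
¬q = ¬False = True
p ∧ ¬q = False ∧ True = False
(p ∧ q) → (p ∧ ¬q) = False → False = True
(q ↔ p) ∨ ((p ∧ q) → (p ∧ ¬q)) = True ∨ True = True
¬q = ¬False = True
((q ↔ p) ∨ ((p ∧ q) → (p ∧ ¬q))) ∧ ¬q = True ∧ True = True

True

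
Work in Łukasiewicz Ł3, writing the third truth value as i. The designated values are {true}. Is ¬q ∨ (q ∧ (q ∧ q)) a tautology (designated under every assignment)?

Countermodel: q=i gives i, which is not designated.

No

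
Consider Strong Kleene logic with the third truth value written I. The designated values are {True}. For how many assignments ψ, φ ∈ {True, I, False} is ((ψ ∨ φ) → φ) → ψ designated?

3

Designated under: (ψ=True, φ=True); (ψ=True, φ=I); (ψ=True, φ=False).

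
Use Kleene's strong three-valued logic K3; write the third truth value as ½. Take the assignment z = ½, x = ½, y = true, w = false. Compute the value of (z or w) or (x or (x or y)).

true

z or w = ½ or false = ½
x or y = ½ or true = true
x or (x or y) = ½ or true = true
(z or w) or (x or (x or y)) = ½ or true = true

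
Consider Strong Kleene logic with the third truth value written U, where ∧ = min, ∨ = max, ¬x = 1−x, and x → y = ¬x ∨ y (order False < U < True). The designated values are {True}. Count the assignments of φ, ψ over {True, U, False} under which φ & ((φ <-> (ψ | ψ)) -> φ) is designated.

Designated under: (φ=True, ψ=True); (φ=True, ψ=U); (φ=True, ψ=False).

3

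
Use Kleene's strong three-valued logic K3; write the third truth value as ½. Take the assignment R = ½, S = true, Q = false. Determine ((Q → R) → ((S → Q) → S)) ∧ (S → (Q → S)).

true

Q → R = false → ½ = true
S → Q = true → false = false
(S → Q) → S = false → true = true
(Q → R) → ((S → Q) → S) = true → true = true
Q → S = false → true = true
S → (Q → S) = true → true = true
((Q → R) → ((S → Q) → S)) ∧ (S → (Q → S)) = true ∧ true = true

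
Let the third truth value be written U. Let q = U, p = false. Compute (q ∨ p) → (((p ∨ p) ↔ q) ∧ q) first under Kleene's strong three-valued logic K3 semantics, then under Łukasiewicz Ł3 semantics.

U; true

In Kleene's strong three-valued logic K3: q ∨ p = U ∨ false = U
p ∨ p = false ∨ false = false
(p ∨ p) ↔ q = false ↔ U = U
((p ∨ p) ↔ q) ∧ q = U ∧ U = U
(q ∨ p) → (((p ∨ p) ↔ q) ∧ q) = U → U = U  [¬U ∨ U]
In Łukasiewicz Ł3: q ∨ p = U ∨ false = U
p ∨ p = false ∨ false = false
(p ∨ p) ↔ q = false ↔ U = U
((p ∨ p) ↔ q) ∧ q = U ∧ U = U
(q ∨ p) → (((p ∨ p) ↔ q) ∧ q) = U → U = true
They differ because Kleene's strong three-valued logic K3 and Łukasiewicz Ł3 treat U differently under implication.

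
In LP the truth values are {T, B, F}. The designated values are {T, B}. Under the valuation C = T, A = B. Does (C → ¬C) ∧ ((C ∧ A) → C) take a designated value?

¬C = ¬T = F
C → ¬C = T → F = F
C ∧ A = T ∧ B = B
(C ∧ A) → C = B → T = T  [¬B ∨ T]
(C → ¬C) ∧ ((C ∧ A) → C) = F ∧ T = F
F ∉ {T, B}.

No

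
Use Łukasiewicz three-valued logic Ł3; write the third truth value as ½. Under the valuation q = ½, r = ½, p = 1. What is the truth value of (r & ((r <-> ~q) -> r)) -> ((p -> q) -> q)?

~q = ~½ = ½
r <-> ~q = ½ <-> ½ = 1  [1 − |½−½|]
(r <-> ~q) -> r = 1 -> ½ = ½
r & ((r <-> ~q) -> r) = ½ & ½ = ½
p -> q = 1 -> ½ = ½
(p -> q) -> q = ½ -> ½ = 1
(r & ((r <-> ~q) -> r)) -> ((p -> q) -> q) = ½ -> 1 = 1

1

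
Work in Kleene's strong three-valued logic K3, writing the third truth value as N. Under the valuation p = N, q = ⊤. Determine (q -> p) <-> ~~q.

q -> p = ⊤ -> N = N  [~⊤ | N]
~q = ~⊤ = ⊥
~~q = ~⊥ = ⊤
(q -> p) <-> ~~q = N <-> ⊤ = N

N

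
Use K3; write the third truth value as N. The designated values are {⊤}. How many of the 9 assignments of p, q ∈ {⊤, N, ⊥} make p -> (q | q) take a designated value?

Of the 9 assignments, 5 give a value in {⊤}.

5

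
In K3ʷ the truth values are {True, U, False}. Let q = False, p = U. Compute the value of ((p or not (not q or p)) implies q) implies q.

U

not q = not False = True
not q or p = True or U = U
not (not q or p) = not U = U
p or not (not q or p) = U or U = U
(p or not (not q or p)) implies q = U implies False = U  [any arg is the third value ⇒ result is the third value]
((p or not (not q or p)) implies q) implies q = U implies False = U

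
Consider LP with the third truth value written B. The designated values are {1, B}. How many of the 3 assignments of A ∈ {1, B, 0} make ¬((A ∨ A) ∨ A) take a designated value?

A=1: 0 ·
A=B: B ✓
A=0: 1 ✓

2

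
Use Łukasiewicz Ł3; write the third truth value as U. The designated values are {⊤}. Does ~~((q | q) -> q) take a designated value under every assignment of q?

Every assignment of q over {⊤, U, ⊥} gives a value in {⊤}.
In particular, with q=U: ~~((q | q) -> q) = ⊤.

Yes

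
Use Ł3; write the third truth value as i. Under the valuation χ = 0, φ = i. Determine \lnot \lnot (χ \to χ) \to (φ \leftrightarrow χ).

χ \to χ = 0 \to 0 = 1
\lnot (χ \to χ) = \lnot 1 = 0
\lnot \lnot (χ \to χ) = \lnot 0 = 1
φ \leftrightarrow χ = i \leftrightarrow 0 = i  [1 − |½−0|]
\lnot \lnot (χ \to χ) \to (φ \leftrightarrow χ) = 1 \to i = i

i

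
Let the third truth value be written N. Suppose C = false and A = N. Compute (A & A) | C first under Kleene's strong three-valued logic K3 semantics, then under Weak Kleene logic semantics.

In Kleene's strong three-valued logic K3: A & A = N & N = N
(A & A) | C = N | false = N
In Weak Kleene logic: A & A = N & N = N
(A & A) | C = N | false = N

N; N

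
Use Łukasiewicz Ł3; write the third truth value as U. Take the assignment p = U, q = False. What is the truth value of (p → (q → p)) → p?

U

q → p = False → U = True  [min(1, 1−0+½)]
p → (q → p) = U → True = True
(p → (q → p)) → p = True → U = U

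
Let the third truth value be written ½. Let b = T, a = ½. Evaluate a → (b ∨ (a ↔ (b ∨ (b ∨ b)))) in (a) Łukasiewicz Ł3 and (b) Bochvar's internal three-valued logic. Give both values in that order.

T; ½

In Łukasiewicz Ł3: b ∨ b = T ∨ T = T
b ∨ (b ∨ b) = T ∨ T = T
a ↔ (b ∨ (b ∨ b)) = ½ ↔ T = ½  [1 − |½−1|]
b ∨ (a ↔ (b ∨ (b ∨ b))) = T ∨ ½ = T
a → (b ∨ (a ↔ (b ∨ (b ∨ b)))) = ½ → T = T
In Bochvar's internal three-valued logic: b ∨ b = T ∨ T = T
b ∨ (b ∨ b) = T ∨ T = T
a ↔ (b ∨ (b ∨ b)) = ½ ↔ T = ½
b ∨ (a ↔ (b ∨ (b ∨ b))) = T ∨ ½ = ½
a → (b ∨ (a ↔ (b ∨ (b ∨ b)))) = ½ → ½ = ½  [any arg is the third value ⇒ result is the third value]
They differ because Łukasiewicz Ł3 and Bochvar's internal three-valued logic treat ½ differently under the binary connectives.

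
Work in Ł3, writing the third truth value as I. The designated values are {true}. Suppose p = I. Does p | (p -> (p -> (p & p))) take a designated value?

p & p = I & I = I
p -> (p & p) = I -> I = true  [min(1, 1−½+½)]
p -> (p -> (p & p)) = I -> true = true
p | (p -> (p -> (p & p))) = I | true = true
true ∈ {true}.

Yes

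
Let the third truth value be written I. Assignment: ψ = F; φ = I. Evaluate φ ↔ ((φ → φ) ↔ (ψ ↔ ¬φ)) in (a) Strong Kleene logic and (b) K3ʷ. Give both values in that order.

In Strong Kleene logic: φ → φ = I → I = I  [¬I ∨ I]
¬φ = ¬I = I
ψ ↔ ¬φ = F ↔ I = I
(φ → φ) ↔ (ψ ↔ ¬φ) = I ↔ I = I
φ ↔ ((φ → φ) ↔ (ψ ↔ ¬φ)) = I ↔ I = I
In K3ʷ: φ → φ = I → I = I
¬φ = ¬I = I
ψ ↔ ¬φ = F ↔ I = I
(φ → φ) ↔ (ψ ↔ ¬φ) = I ↔ I = I
φ ↔ ((φ → φ) ↔ (ψ ↔ ¬φ)) = I ↔ I = I

I; I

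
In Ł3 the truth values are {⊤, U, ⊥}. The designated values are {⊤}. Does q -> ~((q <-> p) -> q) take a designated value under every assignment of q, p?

No

Countermodel: q=⊤, p=⊤ gives ⊥, which is not designated.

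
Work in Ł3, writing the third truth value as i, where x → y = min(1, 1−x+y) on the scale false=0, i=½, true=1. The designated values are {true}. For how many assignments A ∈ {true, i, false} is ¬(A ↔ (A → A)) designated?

A=true: false ·
A=i: i ·
A=false: true ✓

1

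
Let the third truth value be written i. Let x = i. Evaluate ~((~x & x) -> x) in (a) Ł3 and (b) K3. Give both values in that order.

F; i

In Ł3: ~x = ~i = i
~x & x = i & i = i
(~x & x) -> x = i -> i = T  [min(1, 1−½+½)]
~((~x & x) -> x) = ~T = F
In K3: ~x = ~i = i
~x & x = i & i = i
(~x & x) -> x = i -> i = i  [~i | i]
~((~x & x) -> x) = ~i = i
They differ because Ł3 and K3 treat i differently under implication.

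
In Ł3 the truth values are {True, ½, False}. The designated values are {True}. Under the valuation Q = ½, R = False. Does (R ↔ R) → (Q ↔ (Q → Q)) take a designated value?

No

R ↔ R = False ↔ False = True
Q → Q = ½ → ½ = True  [min(1, 1−½+½)]
Q ↔ (Q → Q) = ½ ↔ True = ½
(R ↔ R) → (Q ↔ (Q → Q)) = True → ½ = ½
½ ∉ {True}.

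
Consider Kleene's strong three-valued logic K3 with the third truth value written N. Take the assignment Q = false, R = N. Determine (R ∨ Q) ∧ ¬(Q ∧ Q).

R ∨ Q = N ∨ false = N
Q ∧ Q = false ∧ false = false
¬(Q ∧ Q) = ¬false = true
(R ∨ Q) ∧ ¬(Q ∧ Q) = N ∧ true = N

N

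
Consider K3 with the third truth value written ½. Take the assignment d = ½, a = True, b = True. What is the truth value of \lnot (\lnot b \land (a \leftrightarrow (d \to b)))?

\lnot b = \lnot True = False
d \to b = ½ \to True = True  [\lnot ½ \lor True]
a \leftrightarrow (d \to b) = True \leftrightarrow True = True
\lnot b \land (a \leftrightarrow (d \to b)) = False \land True = False
\lnot (\lnot b \land (a \leftrightarrow (d \to b))) = \lnot False = True

True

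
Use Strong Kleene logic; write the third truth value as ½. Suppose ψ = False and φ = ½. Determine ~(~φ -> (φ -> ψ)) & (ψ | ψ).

~φ = ~½ = ½
φ -> ψ = ½ -> False = ½  [~½ | False]
~φ -> (φ -> ψ) = ½ -> ½ = ½
~(~φ -> (φ -> ψ)) = ~½ = ½
ψ | ψ = False | False = False
~(~φ -> (φ -> ψ)) & (ψ | ψ) = ½ & False = False

False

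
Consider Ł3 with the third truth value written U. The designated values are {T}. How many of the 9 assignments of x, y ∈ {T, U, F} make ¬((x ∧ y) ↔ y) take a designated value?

1

Designated under: (x=F, y=T).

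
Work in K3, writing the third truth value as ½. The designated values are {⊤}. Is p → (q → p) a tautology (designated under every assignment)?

No

Countermodel: p=½, q=⊤ gives ½, which is not designated.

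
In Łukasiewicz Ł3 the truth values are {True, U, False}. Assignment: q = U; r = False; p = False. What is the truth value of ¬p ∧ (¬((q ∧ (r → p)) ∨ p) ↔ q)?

True

¬p = ¬False = True
r → p = False → False = True
q ∧ (r → p) = U ∧ True = U
(q ∧ (r → p)) ∨ p = U ∨ False = U
¬((q ∧ (r → p)) ∨ p) = ¬U = U
¬((q ∧ (r → p)) ∨ p) ↔ q = U ↔ U = True
¬p ∧ (¬((q ∧ (r → p)) ∨ p) ↔ q) = True ∧ True = True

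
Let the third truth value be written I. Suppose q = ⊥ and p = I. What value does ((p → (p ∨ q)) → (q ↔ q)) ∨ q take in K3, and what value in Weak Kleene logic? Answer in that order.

⊤; I

In K3: p ∨ q = I ∨ ⊥ = I
p → (p ∨ q) = I → I = I  [¬I ∨ I]
q ↔ q = ⊥ ↔ ⊥ = ⊤
(p → (p ∨ q)) → (q ↔ q) = I → ⊤ = ⊤
((p → (p ∨ q)) → (q ↔ q)) ∨ q = ⊤ ∨ ⊥ = ⊤
In Weak Kleene logic: p ∨ q = I ∨ ⊥ = I
p → (p ∨ q) = I → I = I  [any arg is the third value ⇒ result is the third value]
q ↔ q = ⊥ ↔ ⊥ = ⊤
(p → (p ∨ q)) → (q ↔ q) = I → ⊤ = I
((p → (p ∨ q)) → (q ↔ q)) ∨ q = I ∨ ⊥ = I
They differ because K3 and Weak Kleene logic treat I differently under the binary connectives.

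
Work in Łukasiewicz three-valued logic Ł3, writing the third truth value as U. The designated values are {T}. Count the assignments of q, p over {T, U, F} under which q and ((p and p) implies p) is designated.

3

Designated under: (q=T, p=T); (q=T, p=U); (q=T, p=F).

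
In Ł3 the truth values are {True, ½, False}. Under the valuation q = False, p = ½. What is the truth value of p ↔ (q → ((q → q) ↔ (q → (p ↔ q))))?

q → q = False → False = True
p ↔ q = ½ ↔ False = ½  [1 − |½−0|]
q → (p ↔ q) = False → ½ = True
(q → q) ↔ (q → (p ↔ q)) = True ↔ True = True
q → ((q → q) ↔ (q → (p ↔ q))) = False → True = True
p ↔ (q → ((q → q) ↔ (q → (p ↔ q)))) = ½ ↔ True = ½

½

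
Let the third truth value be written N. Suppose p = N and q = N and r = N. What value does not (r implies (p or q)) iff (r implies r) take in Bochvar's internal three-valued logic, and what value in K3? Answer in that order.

In Bochvar's internal three-valued logic: p or q = N or N = N
r implies (p or q) = N implies N = N
not (r implies (p or q)) = not N = N
r implies r = N implies N = N
not (r implies (p or q)) iff (r implies r) = N iff N = N
In K3: p or q = N or N = N
r implies (p or q) = N implies N = N  [not N or N]
not (r implies (p or q)) = not N = N
r implies r = N implies N = N
not (r implies (p or q)) iff (r implies r) = N iff N = N

N; N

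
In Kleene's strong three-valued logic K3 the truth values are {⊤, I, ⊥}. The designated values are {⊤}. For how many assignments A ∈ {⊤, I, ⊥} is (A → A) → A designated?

1

A=⊤: ⊤ ✓
A=I: I ·
A=⊥: ⊥ ·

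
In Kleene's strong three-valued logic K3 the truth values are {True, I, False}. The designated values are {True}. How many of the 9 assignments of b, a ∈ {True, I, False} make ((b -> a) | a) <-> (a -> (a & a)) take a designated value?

Designated under: (b=True, a=True); (b=I, a=True); (b=False, a=True); (b=False, a=False).

4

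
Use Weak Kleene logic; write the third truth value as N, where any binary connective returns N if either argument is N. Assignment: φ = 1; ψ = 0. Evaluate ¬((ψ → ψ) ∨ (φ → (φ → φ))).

0

ψ → ψ = 0 → 0 = 1
φ → φ = 1 → 1 = 1
φ → (φ → φ) = 1 → 1 = 1
(ψ → ψ) ∨ (φ → (φ → φ)) = 1 ∨ 1 = 1
¬((ψ → ψ) ∨ (φ → (φ → φ))) = ¬1 = 0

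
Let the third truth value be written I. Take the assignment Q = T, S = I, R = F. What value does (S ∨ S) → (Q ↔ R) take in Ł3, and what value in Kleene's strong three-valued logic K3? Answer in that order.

In Ł3: S ∨ S = I ∨ I = I
Q ↔ R = T ↔ F = F
(S ∨ S) → (Q ↔ R) = I → F = I
In Kleene's strong three-valued logic K3: S ∨ S = I ∨ I = I
Q ↔ R = T ↔ F = F
(S ∨ S) → (Q ↔ R) = I → F = I

I; I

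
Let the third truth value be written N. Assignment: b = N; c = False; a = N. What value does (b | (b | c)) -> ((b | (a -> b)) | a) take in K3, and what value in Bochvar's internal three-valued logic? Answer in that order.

In K3: b | c = N | False = N
b | (b | c) = N | N = N
a -> b = N -> N = N  [~N | N]
b | (a -> b) = N | N = N
(b | (a -> b)) | a = N | N = N
(b | (b | c)) -> ((b | (a -> b)) | a) = N -> N = N
In Bochvar's internal three-valued logic: b | c = N | False = N
b | (b | c) = N | N = N
a -> b = N -> N = N  [any arg is the third value ⇒ result is the third value]
b | (a -> b) = N | N = N
(b | (a -> b)) | a = N | N = N
(b | (b | c)) -> ((b | (a -> b)) | a) = N -> N = N

N; N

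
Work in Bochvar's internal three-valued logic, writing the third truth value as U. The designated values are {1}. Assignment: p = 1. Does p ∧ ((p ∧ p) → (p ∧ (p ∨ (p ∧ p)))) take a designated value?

Yes

p ∧ p = 1 ∧ 1 = 1
p ∧ p = 1 ∧ 1 = 1
p ∨ (p ∧ p) = 1 ∨ 1 = 1
p ∧ (p ∨ (p ∧ p)) = 1 ∧ 1 = 1
(p ∧ p) → (p ∧ (p ∨ (p ∧ p))) = 1 → 1 = 1
p ∧ ((p ∧ p) → (p ∧ (p ∨ (p ∧ p)))) = 1 ∧ 1 = 1
1 ∈ {1}.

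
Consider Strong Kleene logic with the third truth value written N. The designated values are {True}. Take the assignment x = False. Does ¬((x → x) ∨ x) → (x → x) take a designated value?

x → x = False → False = True
(x → x) ∨ x = True ∨ False = True
¬((x → x) ∨ x) = ¬True = False
x → x = False → False = True
¬((x → x) ∨ x) → (x → x) = False → True = True
True ∈ {True}.

Yes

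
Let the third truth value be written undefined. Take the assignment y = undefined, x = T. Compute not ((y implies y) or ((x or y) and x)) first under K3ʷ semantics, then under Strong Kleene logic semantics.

In K3ʷ: y implies y = undefined implies undefined = undefined  [any arg is the third value ⇒ result is the third value]
x or y = T or undefined = undefined
(x or y) and x = undefined and T = undefined
(y implies y) or ((x or y) and x) = undefined or undefined = undefined
not ((y implies y) or ((x or y) and x)) = not undefined = undefined
In Strong Kleene logic: y implies y = undefined implies undefined = undefined  [not undefined or undefined]
x or y = T or undefined = T
(x or y) and x = T and T = T
(y implies y) or ((x or y) and x) = undefined or T = T
not ((y implies y) or ((x or y) and x)) = not T = F
They differ because K3ʷ and Strong Kleene logic treat undefined differently under the binary connectives.

undefined; F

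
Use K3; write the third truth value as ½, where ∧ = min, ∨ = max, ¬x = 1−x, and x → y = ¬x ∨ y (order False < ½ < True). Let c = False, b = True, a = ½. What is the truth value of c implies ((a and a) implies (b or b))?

a and a = ½ and ½ = ½
b or b = True or True = True
(a and a) implies (b or b) = ½ implies True = True  [not ½ or True]
c implies ((a and a) implies (b or b)) = False implies True = True

True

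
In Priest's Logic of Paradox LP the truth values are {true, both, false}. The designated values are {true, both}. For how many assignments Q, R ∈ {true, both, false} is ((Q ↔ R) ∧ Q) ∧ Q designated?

Of the 9 assignments, 5 give a value in {true, both}.

5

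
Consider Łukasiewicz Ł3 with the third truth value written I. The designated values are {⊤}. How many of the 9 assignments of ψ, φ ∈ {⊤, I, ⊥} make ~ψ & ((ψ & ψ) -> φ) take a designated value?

Designated under: (ψ=⊥, φ=⊤); (ψ=⊥, φ=I); (ψ=⊥, φ=⊥).

3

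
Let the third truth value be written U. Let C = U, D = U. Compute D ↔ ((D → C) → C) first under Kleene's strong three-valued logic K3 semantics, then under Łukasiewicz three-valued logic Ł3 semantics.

In Kleene's strong three-valued logic K3: D → C = U → U = U  [¬U ∨ U]
(D → C) → C = U → U = U
D ↔ ((D → C) → C) = U ↔ U = U
In Łukasiewicz three-valued logic Ł3: D → C = U → U = ⊤  [min(1, 1−½+½)]
(D → C) → C = ⊤ → U = U
D ↔ ((D → C) → C) = U ↔ U = ⊤
They differ because Kleene's strong three-valued logic K3 and Łukasiewicz three-valued logic Ł3 treat U differently under implication.

U; ⊤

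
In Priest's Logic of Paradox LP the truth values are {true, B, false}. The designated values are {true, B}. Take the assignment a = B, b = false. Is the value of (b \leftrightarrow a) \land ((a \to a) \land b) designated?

No

b \leftrightarrow a = false \leftrightarrow B = B
a \to a = B \to B = B
(a \to a) \land b = B \land false = false
(b \leftrightarrow a) \land ((a \to a) \land b) = B \land false = false
false ∉ {true, B}.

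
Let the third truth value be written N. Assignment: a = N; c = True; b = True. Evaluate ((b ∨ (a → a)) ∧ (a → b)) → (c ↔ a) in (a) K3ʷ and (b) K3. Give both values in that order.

In K3ʷ: a → a = N → N = N  [any arg is the third value ⇒ result is the third value]
b ∨ (a → a) = True ∨ N = N
a → b = N → True = N
(b ∨ (a → a)) ∧ (a → b) = N ∧ N = N
c ↔ a = True ↔ N = N
((b ∨ (a → a)) ∧ (a → b)) → (c ↔ a) = N → N = N
In K3: a → a = N → N = N  [¬N ∨ N]
b ∨ (a → a) = True ∨ N = True
a → b = N → True = True
(b ∨ (a → a)) ∧ (a → b) = True ∧ True = True
c ↔ a = True ↔ N = N
((b ∨ (a → a)) ∧ (a → b)) → (c ↔ a) = True → N = N

N; N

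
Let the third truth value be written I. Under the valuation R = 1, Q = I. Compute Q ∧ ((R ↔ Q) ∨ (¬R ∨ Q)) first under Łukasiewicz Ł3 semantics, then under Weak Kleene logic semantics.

I; I

In Łukasiewicz Ł3: R ↔ Q = 1 ↔ I = I  [1 − |1−½|]
¬R = ¬1 = 0
¬R ∨ Q = 0 ∨ I = I
(R ↔ Q) ∨ (¬R ∨ Q) = I ∨ I = I
Q ∧ ((R ↔ Q) ∨ (¬R ∨ Q)) = I ∧ I = I
In Weak Kleene logic: R ↔ Q = 1 ↔ I = I
¬R = ¬1 = 0
¬R ∨ Q = 0 ∨ I = I
(R ↔ Q) ∨ (¬R ∨ Q) = I ∨ I = I
Q ∧ ((R ↔ Q) ∨ (¬R ∨ Q)) = I ∧ I = I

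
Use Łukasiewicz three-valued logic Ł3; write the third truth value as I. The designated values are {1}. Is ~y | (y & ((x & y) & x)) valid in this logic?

Countermodel: y=1, x=I gives I, which is not designated.

No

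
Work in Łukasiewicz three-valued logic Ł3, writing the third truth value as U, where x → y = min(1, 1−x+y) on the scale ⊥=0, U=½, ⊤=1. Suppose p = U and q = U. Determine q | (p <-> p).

p <-> p = U <-> U = ⊤  [1 − |½−½|]
q | (p <-> p) = U | ⊤ = ⊤

⊤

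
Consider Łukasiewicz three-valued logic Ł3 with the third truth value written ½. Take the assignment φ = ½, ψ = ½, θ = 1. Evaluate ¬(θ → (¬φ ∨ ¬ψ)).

¬φ = ¬½ = ½
¬ψ = ¬½ = ½
¬φ ∨ ¬ψ = ½ ∨ ½ = ½
θ → (¬φ ∨ ¬ψ) = 1 → ½ = ½  [min(1, 1−1+½)]
¬(θ → (¬φ ∨ ¬ψ)) = ¬½ = ½

½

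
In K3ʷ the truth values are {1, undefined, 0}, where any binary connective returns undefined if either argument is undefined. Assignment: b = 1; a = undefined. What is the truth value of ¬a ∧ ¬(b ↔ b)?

undefined

¬a = ¬undefined = undefined
b ↔ b = 1 ↔ 1 = 1
¬(b ↔ b) = ¬1 = 0
¬a ∧ ¬(b ↔ b) = undefined ∧ 0 = undefined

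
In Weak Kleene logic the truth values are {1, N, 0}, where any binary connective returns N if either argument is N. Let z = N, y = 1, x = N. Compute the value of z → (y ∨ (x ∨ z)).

x ∨ z = N ∨ N = N
y ∨ (x ∨ z) = 1 ∨ N = N
z → (y ∨ (x ∨ z)) = N → N = N

N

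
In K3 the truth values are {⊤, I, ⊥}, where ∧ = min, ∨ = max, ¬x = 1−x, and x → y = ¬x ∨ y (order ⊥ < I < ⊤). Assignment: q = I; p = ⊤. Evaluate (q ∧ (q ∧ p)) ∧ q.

q ∧ p = I ∧ ⊤ = I
q ∧ (q ∧ p) = I ∧ I = I
(q ∧ (q ∧ p)) ∧ q = I ∧ I = I

I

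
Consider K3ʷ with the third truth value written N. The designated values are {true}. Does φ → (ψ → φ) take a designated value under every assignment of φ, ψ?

Countermodel: φ=true, ψ=N gives N, which is not designated.

No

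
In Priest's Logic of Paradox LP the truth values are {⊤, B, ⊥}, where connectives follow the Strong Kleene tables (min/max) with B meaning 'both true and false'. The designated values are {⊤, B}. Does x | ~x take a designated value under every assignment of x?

Yes

Every assignment of x over {⊤, B, ⊥} gives a value in {⊤, B}.
In particular, with x=B: x | ~x = B.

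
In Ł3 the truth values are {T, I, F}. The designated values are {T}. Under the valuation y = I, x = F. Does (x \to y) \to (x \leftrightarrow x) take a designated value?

x \to y = F \to I = T  [min(1, 1−0+½)]
x \leftrightarrow x = F \leftrightarrow F = T
(x \to y) \to (x \leftrightarrow x) = T \to T = T
T ∈ {T}.

Yes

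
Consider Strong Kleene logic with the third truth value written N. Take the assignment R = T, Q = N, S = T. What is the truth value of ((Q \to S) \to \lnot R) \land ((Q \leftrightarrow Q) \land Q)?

F

Q \to S = N \to T = T  [\lnot N \lor T]
\lnot R = \lnot T = F
(Q \to S) \to \lnot R = T \to F = F
Q \leftrightarrow Q = N \leftrightarrow N = N
(Q \leftrightarrow Q) \land Q = N \land N = N
((Q \to S) \to \lnot R) \land ((Q \leftrightarrow Q) \land Q) = F \land N = F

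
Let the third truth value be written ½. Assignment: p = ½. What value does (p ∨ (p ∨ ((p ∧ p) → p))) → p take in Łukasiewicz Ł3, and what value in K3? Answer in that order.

In Łukasiewicz Ł3: p ∧ p = ½ ∧ ½ = ½
(p ∧ p) → p = ½ → ½ = 1  [min(1, 1−½+½)]
p ∨ ((p ∧ p) → p) = ½ ∨ 1 = 1
p ∨ (p ∨ ((p ∧ p) → p)) = ½ ∨ 1 = 1
(p ∨ (p ∨ ((p ∧ p) → p))) → p = 1 → ½ = ½
In K3: p ∧ p = ½ ∧ ½ = ½
(p ∧ p) → p = ½ → ½ = ½
p ∨ ((p ∧ p) → p) = ½ ∨ ½ = ½
p ∨ (p ∨ ((p ∧ p) → p)) = ½ ∨ ½ = ½
(p ∨ (p ∨ ((p ∧ p) → p))) → p = ½ → ½ = ½

½; ½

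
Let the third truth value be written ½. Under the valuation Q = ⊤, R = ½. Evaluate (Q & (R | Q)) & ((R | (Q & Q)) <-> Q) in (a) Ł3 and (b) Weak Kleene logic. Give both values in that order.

⊤; ½

In Ł3: R | Q = ½ | ⊤ = ⊤
Q & (R | Q) = ⊤ & ⊤ = ⊤
Q & Q = ⊤ & ⊤ = ⊤
R | (Q & Q) = ½ | ⊤ = ⊤
(R | (Q & Q)) <-> Q = ⊤ <-> ⊤ = ⊤
(Q & (R | Q)) & ((R | (Q & Q)) <-> Q) = ⊤ & ⊤ = ⊤
In Weak Kleene logic: R | Q = ½ | ⊤ = ½
Q & (R | Q) = ⊤ & ½ = ½
Q & Q = ⊤ & ⊤ = ⊤
R | (Q & Q) = ½ | ⊤ = ½
(R | (Q & Q)) <-> Q = ½ <-> ⊤ = ½
(Q & (R | Q)) & ((R | (Q & Q)) <-> Q) = ½ & ½ = ½
They differ because Ł3 and Weak Kleene logic treat ½ differently under the binary connectives.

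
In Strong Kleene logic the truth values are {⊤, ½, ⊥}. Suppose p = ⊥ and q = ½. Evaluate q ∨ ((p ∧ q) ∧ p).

½

p ∧ q = ⊥ ∧ ½ = ⊥
(p ∧ q) ∧ p = ⊥ ∧ ⊥ = ⊥
q ∨ ((p ∧ q) ∧ p) = ½ ∨ ⊥ = ½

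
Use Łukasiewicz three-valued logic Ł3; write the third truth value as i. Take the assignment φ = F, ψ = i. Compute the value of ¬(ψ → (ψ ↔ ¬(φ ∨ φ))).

F

φ ∨ φ = F ∨ F = F
¬(φ ∨ φ) = ¬F = T
ψ ↔ ¬(φ ∨ φ) = i ↔ T = i  [1 − |½−1|]
ψ → (ψ ↔ ¬(φ ∨ φ)) = i → i = T
¬(ψ → (ψ ↔ ¬(φ ∨ φ))) = ¬T = F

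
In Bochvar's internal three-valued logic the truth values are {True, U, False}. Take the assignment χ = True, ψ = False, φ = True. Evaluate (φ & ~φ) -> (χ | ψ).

~φ = ~True = False
φ & ~φ = True & False = False
χ | ψ = True | False = True
(φ & ~φ) -> (χ | ψ) = False -> True = True

True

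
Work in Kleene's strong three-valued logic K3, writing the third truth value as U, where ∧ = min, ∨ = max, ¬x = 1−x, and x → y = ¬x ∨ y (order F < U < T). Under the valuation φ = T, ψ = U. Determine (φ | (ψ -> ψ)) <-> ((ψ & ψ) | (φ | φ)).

ψ -> ψ = U -> U = U  [~U | U]
φ | (ψ -> ψ) = T | U = T
ψ & ψ = U & U = U
φ | φ = T | T = T
(ψ & ψ) | (φ | φ) = U | T = T
(φ | (ψ -> ψ)) <-> ((ψ & ψ) | (φ | φ)) = T <-> T = T

T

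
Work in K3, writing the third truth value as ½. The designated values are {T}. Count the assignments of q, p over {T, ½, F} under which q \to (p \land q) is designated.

Designated under: (q=T, p=T); (q=F, p=T); (q=F, p=½); (q=F, p=F).

4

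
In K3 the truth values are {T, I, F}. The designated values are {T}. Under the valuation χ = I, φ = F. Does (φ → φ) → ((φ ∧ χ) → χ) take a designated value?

φ → φ = F → F = T
φ ∧ χ = F ∧ I = F
(φ ∧ χ) → χ = F → I = T
(φ → φ) → ((φ ∧ χ) → χ) = T → T = T
T ∈ {T}.

Yes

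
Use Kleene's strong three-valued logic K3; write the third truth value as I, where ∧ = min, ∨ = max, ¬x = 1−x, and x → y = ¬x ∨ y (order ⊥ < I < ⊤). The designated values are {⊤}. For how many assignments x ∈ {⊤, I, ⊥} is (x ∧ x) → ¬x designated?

1

x=⊤: ⊥ ·
x=I: I ·
x=⊥: ⊤ ✓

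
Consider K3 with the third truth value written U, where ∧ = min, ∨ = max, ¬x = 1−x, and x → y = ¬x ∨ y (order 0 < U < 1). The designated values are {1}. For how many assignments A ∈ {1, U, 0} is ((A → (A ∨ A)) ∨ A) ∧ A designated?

1

A=1: 1 ✓
A=U: U ·
A=0: 0 ·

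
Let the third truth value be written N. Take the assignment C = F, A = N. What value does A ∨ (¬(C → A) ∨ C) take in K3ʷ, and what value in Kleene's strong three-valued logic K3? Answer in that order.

N; N

In K3ʷ: C → A = F → N = N  [any arg is the third value ⇒ result is the third value]
¬(C → A) = ¬N = N
¬(C → A) ∨ C = N ∨ F = N
A ∨ (¬(C → A) ∨ C) = N ∨ N = N
In Kleene's strong three-valued logic K3: C → A = F → N = T  [¬F ∨ N]
¬(C → A) = ¬T = F
¬(C → A) ∨ C = F ∨ F = F
A ∨ (¬(C → A) ∨ C) = N ∨ F = N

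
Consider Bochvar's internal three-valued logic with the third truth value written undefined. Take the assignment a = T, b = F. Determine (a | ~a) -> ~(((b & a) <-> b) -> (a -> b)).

~a = ~T = F
a | ~a = T | F = T
b & a = F & T = F
(b & a) <-> b = F <-> F = T
a -> b = T -> F = F
((b & a) <-> b) -> (a -> b) = T -> F = F
~(((b & a) <-> b) -> (a -> b)) = ~F = T
(a | ~a) -> ~(((b & a) <-> b) -> (a -> b)) = T -> T = T

T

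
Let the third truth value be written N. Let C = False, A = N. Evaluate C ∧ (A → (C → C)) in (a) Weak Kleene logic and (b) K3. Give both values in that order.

In Weak Kleene logic: C → C = False → False = True
A → (C → C) = N → True = N  [any arg is the third value ⇒ result is the third value]
C ∧ (A → (C → C)) = False ∧ N = N
In K3: C → C = False → False = True
A → (C → C) = N → True = True  [¬N ∨ True]
C ∧ (A → (C → C)) = False ∧ True = False
They differ because Weak Kleene logic and K3 treat N differently under the binary connectives.

N; False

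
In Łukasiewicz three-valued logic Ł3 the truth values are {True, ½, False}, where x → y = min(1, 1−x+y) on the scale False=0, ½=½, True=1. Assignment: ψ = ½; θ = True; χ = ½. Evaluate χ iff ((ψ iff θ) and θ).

True

ψ iff θ = ½ iff True = ½
(ψ iff θ) and θ = ½ and True = ½
χ iff ((ψ iff θ) and θ) = ½ iff ½ = True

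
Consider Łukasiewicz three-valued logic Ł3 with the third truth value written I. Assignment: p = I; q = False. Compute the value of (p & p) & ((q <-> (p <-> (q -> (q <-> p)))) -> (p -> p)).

p & p = I & I = I
q <-> p = False <-> I = I
q -> (q <-> p) = False -> I = True
p <-> (q -> (q <-> p)) = I <-> True = I
q <-> (p <-> (q -> (q <-> p))) = False <-> I = I
p -> p = I -> I = True
(q <-> (p <-> (q -> (q <-> p)))) -> (p -> p) = I -> True = True
(p & p) & ((q <-> (p <-> (q -> (q <-> p)))) -> (p -> p)) = I & True = I

I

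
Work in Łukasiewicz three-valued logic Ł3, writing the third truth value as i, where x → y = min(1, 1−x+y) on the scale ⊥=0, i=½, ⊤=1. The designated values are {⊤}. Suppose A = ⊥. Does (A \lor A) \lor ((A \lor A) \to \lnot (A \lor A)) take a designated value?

Yes

A \lor A = ⊥ \lor ⊥ = ⊥
A \lor A = ⊥ \lor ⊥ = ⊥
A \lor A = ⊥ \lor ⊥ = ⊥
\lnot (A \lor A) = \lnot ⊥ = ⊤
(A \lor A) \to \lnot (A \lor A) = ⊥ \to ⊤ = ⊤
(A \lor A) \lor ((A \lor A) \to \lnot (A \lor A)) = ⊥ \lor ⊤ = ⊤
⊤ ∈ {⊤}.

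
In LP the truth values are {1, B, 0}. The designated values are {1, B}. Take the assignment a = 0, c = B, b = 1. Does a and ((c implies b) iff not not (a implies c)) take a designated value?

c implies b = B implies 1 = 1  [not B or 1]
a implies c = 0 implies B = 1
not (a implies c) = not 1 = 0
not not (a implies c) = not 0 = 1
(c implies b) iff not not (a implies c) = 1 iff 1 = 1
a and ((c implies b) iff not not (a implies c)) = 0 and 1 = 0
0 ∉ {1, B}.

No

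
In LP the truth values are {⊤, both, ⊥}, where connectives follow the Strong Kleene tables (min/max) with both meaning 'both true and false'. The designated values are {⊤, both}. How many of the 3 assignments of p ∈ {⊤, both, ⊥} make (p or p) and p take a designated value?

2

p=⊤: ⊤ ✓
p=both: both ✓
p=⊥: ⊥ ·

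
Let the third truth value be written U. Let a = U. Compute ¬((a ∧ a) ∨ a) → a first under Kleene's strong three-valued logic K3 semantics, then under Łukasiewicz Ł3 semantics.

In Kleene's strong three-valued logic K3: a ∧ a = U ∧ U = U
(a ∧ a) ∨ a = U ∨ U = U
¬((a ∧ a) ∨ a) = ¬U = U
¬((a ∧ a) ∨ a) → a = U → U = U
In Łukasiewicz Ł3: a ∧ a = U ∧ U = U
(a ∧ a) ∨ a = U ∨ U = U
¬((a ∧ a) ∨ a) = ¬U = U
¬((a ∧ a) ∨ a) → a = U → U = True  [min(1, 1−½+½)]
They differ because Kleene's strong three-valued logic K3 and Łukasiewicz Ł3 treat U differently under implication.

U; True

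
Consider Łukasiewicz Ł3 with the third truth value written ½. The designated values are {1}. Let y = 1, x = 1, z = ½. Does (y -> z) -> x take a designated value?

y -> z = 1 -> ½ = ½  [min(1, 1−1+½)]
(y -> z) -> x = ½ -> 1 = 1
1 ∈ {1}.

Yes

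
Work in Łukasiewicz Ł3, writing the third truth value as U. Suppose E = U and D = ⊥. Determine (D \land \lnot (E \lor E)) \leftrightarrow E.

U

E \lor E = U \lor U = U
\lnot (E \lor E) = \lnot U = U
D \land \lnot (E \lor E) = ⊥ \land U = ⊥
(D \land \lnot (E \lor E)) \leftrightarrow E = ⊥ \leftrightarrow U = U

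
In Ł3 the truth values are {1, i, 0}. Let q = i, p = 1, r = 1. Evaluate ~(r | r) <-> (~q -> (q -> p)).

r | r = 1 | 1 = 1
~(r | r) = ~1 = 0
~q = ~i = i
q -> p = i -> 1 = 1  [min(1, 1−½+1)]
~q -> (q -> p) = i -> 1 = 1
~(r | r) <-> (~q -> (q -> p)) = 0 <-> 1 = 0

0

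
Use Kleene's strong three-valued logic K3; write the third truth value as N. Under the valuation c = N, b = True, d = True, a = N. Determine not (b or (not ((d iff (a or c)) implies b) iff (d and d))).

False

a or c = N or N = N
d iff (a or c) = True iff N = N
(d iff (a or c)) implies b = N implies True = True  [not N or True]
not ((d iff (a or c)) implies b) = not True = False
d and d = True and True = True
not ((d iff (a or c)) implies b) iff (d and d) = False iff True = False
b or (not ((d iff (a or c)) implies b) iff (d and d)) = True or False = True
not (b or (not ((d iff (a or c)) implies b) iff (d and d))) = not True = False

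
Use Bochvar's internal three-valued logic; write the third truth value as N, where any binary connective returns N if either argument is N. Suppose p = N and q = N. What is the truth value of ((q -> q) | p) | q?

N

q -> q = N -> N = N
(q -> q) | p = N | N = N
((q -> q) | p) | q = N | N = N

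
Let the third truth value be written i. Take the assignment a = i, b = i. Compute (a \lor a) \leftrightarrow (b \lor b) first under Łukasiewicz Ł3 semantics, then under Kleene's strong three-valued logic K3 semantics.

In Łukasiewicz Ł3: a \lor a = i \lor i = i
b \lor b = i \lor i = i
(a \lor a) \leftrightarrow (b \lor b) = i \leftrightarrow i = ⊤  [1 − |½−½|]
In Kleene's strong three-valued logic K3: a \lor a = i \lor i = i
b \lor b = i \lor i = i
(a \lor a) \leftrightarrow (b \lor b) = i \leftrightarrow i = i
They differ because Łukasiewicz Ł3 and Kleene's strong three-valued logic K3 treat i differently under implication.

⊤; i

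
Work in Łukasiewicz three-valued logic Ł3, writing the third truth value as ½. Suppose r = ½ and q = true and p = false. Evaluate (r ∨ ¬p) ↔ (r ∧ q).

½

¬p = ¬false = true
r ∨ ¬p = ½ ∨ true = true
r ∧ q = ½ ∧ true = ½
(r ∨ ¬p) ↔ (r ∧ q) = true ↔ ½ = ½  [1 − |1−½|]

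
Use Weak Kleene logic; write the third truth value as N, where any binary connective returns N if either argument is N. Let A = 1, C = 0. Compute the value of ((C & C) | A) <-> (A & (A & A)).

C & C = 0 & 0 = 0
(C & C) | A = 0 | 1 = 1
A & A = 1 & 1 = 1
A & (A & A) = 1 & 1 = 1
((C & C) | A) <-> (A & (A & A)) = 1 <-> 1 = 1

1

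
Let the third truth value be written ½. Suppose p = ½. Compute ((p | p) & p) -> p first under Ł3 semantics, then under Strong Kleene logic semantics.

In Ł3: p | p = ½ | ½ = ½
(p | p) & p = ½ & ½ = ½
((p | p) & p) -> p = ½ -> ½ = T  [min(1, 1−½+½)]
In Strong Kleene logic: p | p = ½ | ½ = ½
(p | p) & p = ½ & ½ = ½
((p | p) & p) -> p = ½ -> ½ = ½  [~½ | ½]
They differ because Ł3 and Strong Kleene logic treat ½ differently under implication.

T; ½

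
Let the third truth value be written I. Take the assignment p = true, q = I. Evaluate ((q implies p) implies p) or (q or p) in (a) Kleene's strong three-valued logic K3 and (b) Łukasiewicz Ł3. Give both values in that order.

In Kleene's strong three-valued logic K3: q implies p = I implies true = true  [not I or true]
(q implies p) implies p = true implies true = true
q or p = I or true = true
((q implies p) implies p) or (q or p) = true or true = true
In Łukasiewicz Ł3: q implies p = I implies true = true  [min(1, 1−½+1)]
(q implies p) implies p = true implies true = true
q or p = I or true = true
((q implies p) implies p) or (q or p) = true or true = true

true; true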